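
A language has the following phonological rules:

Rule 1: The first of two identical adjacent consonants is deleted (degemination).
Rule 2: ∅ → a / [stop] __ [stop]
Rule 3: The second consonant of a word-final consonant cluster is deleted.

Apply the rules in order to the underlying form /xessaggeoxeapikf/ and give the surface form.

Rule 1 (degemination): /ss/ is a geminate; the first /s/ deletes. /gg/ is a geminate; the first /g/ deletes. /xessaggeoxeapikf/ → xesageoxeapikf.
Rule 2 (stop-cluster a-epenthesis): no segment meets the environment; /xesageoxeapikf/ is unchanged.
Rule 3 (final cluster simplification): /f/ is the second consonant of a word-final cluster /kf/, so it deletes. /xesageoxeapikf/ → xesageoxeapik.

xesageoxeapik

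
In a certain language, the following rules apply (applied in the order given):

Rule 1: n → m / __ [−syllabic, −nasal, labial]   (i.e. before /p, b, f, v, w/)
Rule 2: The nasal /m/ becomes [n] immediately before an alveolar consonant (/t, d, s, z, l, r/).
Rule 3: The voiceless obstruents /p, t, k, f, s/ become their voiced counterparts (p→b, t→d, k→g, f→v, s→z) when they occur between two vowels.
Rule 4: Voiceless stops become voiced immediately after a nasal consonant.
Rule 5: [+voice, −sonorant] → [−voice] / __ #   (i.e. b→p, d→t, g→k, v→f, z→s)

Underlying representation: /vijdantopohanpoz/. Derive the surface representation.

vijdandobohambos

Rule 1 (nasal place assimilation): /n/ precedes the labial consonant /p/, so it assimilates in place to [m]. /vijdantopohanpoz/ → vijdantopohampoz.
Rule 2 (nasal place assimilation): no segment meets the environment; /vijdantopohampoz/ is unchanged.
Rule 3 (intervocalic voicing): /p/ is a voiceless obstruent between vowels /o/ and /o/, so it voices to [b]. /vijdantopohampoz/ → vijdantobohampoz.
Rule 4 (post-nasal voicing): /t/ is a voiceless stop immediately after the nasal /n/, so it voices to [d]. /p/ is a voiceless stop immediately after the nasal /m/, so it voices to [b]. /vijdantobohampoz/ → vijdandobohamboz.
Rule 5 (final devoicing): /z/ is a voiced obstruent in word-final position, so it devoices to [s]. /vijdandobohamboz/ → vijdandobohambos.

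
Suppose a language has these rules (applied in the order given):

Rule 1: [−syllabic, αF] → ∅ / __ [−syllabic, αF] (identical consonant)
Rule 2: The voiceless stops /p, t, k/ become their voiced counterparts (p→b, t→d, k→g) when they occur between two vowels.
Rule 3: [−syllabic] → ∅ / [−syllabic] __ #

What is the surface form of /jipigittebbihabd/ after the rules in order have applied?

jibigidebihab

Rule 1 (degemination): /tt/ is a geminate; the first /t/ deletes. /bb/ is a geminate; the first /b/ deletes. /jipigittebbihabd/ → jipigitebihabd.
Rule 2 (intervocalic voicing): /p/ is a voiceless stop between vowels /i/ and /i/, so it voices to [b]. /t/ is a voiceless stop between vowels /i/ and /e/, so it voices to [d]. /jipigitebihabd/ → jibigidebihabd.
Rule 3 (final cluster simplification): /d/ is the second consonant of a word-final cluster /bd/, so it deletes. /jibigidebihabd/ → jibigidebihab.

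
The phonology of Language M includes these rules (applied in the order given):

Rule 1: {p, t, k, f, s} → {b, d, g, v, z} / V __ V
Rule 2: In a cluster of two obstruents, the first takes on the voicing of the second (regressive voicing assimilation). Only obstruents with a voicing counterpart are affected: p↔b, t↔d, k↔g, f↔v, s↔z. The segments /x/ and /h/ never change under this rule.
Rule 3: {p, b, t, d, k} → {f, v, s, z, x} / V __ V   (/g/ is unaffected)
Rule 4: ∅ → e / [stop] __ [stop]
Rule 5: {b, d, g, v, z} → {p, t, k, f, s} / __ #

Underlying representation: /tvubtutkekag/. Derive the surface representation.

dvupetutekegak

Rule 1 (intervocalic voicing): /k/ is a voiceless obstruent between vowels /e/ and /a/, so it voices to [g]. /tvubtutkekag/ → tvubtutkegag.
Rule 2 (regressive voicing assimilation): /t/ precedes the voiced obstruent /v/, so it voices to [d] by assimilation. /b/ precedes the voiceless obstruent /t/, so it devoices to [p] by assimilation. /tvubtutkegag/ → dvuptutkegag.
Rule 3 (intervocalic spirantization): no segment meets the environment; /dvuptutkegag/ is unchanged.
Rule 4 (stop-cluster e-epenthesis): /p/ and /t/ form a stop–stop cluster, so [e] is inserted between them. /t/ and /k/ form a stop–stop cluster, so [e] is inserted between them. /dvuptutkegag/ → dvupetutekegag.
Rule 5 (final devoicing): /g/ is a voiced obstruent in word-final position, so it devoices to [k]. /dvupetutekegag/ → dvupetutekegak.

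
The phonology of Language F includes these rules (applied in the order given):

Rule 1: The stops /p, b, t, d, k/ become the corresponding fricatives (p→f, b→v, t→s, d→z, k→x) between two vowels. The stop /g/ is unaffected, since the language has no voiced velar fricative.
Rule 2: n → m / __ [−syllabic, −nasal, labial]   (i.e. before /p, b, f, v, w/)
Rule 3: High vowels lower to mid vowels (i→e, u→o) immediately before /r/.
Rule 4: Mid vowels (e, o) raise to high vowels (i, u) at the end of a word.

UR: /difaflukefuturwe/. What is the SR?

Rule 1 (intervocalic spirantization): /k/ is a stop between vowels /u/ and /e/, so it spirantizes to the fricative [x]. /t/ is a stop between vowels /u/ and /u/, so it spirantizes to the fricative [s]. /difaflukefuturwe/ → difafluxefusurwe.
Rule 2 (nasal place assimilation): no segment meets the environment; /difafluxefusurwe/ is unchanged.
Rule 3 (pre-rhotic lowering): /u/ is a high vowel immediately before /r/, so it lowers to [o]. /difafluxefusurwe/ → difafluxefusorwe.
Rule 4 (final vowel raising): /e/ is a mid vowel in word-final position, so it raises to [i]. /difafluxefusorwe/ → difafluxefusorwi.

difafluxefusorwi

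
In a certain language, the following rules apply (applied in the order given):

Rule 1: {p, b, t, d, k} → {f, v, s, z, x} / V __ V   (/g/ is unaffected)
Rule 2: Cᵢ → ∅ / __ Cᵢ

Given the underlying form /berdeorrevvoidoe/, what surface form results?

Rule 1 (intervocalic spirantization): /d/ is a stop between vowels /i/ and /o/, so it spirantizes to the fricative [z]. /berdeorrevvoidoe/ → berdeorrevvoizoe.
Rule 2 (degemination): /rr/ is a geminate; the first /r/ deletes. /vv/ is a geminate; the first /v/ deletes. /berdeorrevvoizoe/ → berdeorevoizoe.

berdeorevoizoe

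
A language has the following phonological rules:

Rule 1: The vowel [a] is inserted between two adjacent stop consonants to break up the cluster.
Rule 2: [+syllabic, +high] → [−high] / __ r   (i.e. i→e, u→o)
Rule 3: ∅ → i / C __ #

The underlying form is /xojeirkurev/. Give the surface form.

Rule 1 (stop-cluster a-epenthesis): no segment meets the environment; /xojeirkurev/ is unchanged.
Rule 2 (pre-rhotic lowering): /i/ is a high vowel immediately before /r/, so it lowers to [e]. /u/ is a high vowel immediately before /r/, so it lowers to [o]. /xojeirkurev/ → xojeerkorev.
Rule 3 (final i-epenthesis): the form ends in the consonant /v/, so [i] is inserted word-finally. /xojeerkorev/ → xojeerkorevi.

xojeerkorevi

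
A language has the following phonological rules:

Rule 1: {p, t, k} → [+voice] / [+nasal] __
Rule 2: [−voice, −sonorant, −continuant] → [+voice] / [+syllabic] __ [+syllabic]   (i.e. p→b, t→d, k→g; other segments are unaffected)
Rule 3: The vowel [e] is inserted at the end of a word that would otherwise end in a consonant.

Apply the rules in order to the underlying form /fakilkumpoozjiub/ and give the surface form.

Rule 1 (post-nasal voicing): /p/ is a voiceless stop immediately after the nasal /m/, so it voices to [b]. /fakilkumpoozjiub/ → fakilkumboozjiub.
Rule 2 (intervocalic voicing): /k/ is a voiceless stop between vowels /a/ and /i/, so it voices to [g]. /fakilkumboozjiub/ → fagilkumboozjiub.
Rule 3 (final e-epenthesis): the form ends in the consonant /b/, so [e] is inserted word-finally. /fagilkumboozjiub/ → fagilkumboozjiube.

fagilkumboozjiube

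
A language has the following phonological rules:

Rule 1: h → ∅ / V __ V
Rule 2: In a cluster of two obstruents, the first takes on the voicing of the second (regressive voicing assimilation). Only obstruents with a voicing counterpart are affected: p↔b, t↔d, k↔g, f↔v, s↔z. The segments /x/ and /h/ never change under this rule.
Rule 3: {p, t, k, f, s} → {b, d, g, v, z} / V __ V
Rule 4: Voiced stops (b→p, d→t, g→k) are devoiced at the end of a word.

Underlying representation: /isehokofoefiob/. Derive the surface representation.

izeogovoeviop

Rule 1 (intervocalic h-deletion): /h/ occurs between vowels /e/ and /o/, so it deletes. /isehokofoefiob/ → iseokofoefiob.
Rule 2 (regressive voicing assimilation): no segment meets the environment; /iseokofoefiob/ is unchanged.
Rule 3 (intervocalic voicing): /s/ is a voiceless obstruent between vowels /i/ and /e/, so it voices to [z]. /k/ is a voiceless obstruent between vowels /o/ and /o/, so it voices to [g]. /f/ is a voiceless obstruent between vowels /o/ and /o/, so it voices to [v]. /f/ is a voiceless obstruent between vowels /e/ and /i/, so it voices to [v]. /iseokofoefiob/ → izeogovoeviob.
Rule 4 (final devoicing): /b/ is a voiced stop in word-final position, so it devoices to [p]. /izeogovoeviob/ → izeogovoeviop.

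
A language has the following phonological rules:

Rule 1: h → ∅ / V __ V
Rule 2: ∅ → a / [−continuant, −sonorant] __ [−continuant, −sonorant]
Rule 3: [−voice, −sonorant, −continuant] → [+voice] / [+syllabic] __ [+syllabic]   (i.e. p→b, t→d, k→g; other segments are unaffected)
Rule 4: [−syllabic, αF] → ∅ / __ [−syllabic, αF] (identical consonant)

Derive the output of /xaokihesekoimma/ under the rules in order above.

Rule 1 (intervocalic h-deletion): /h/ occurs between vowels /i/ and /e/, so it deletes. /xaokihesekoimma/ → xaokiesekoimma.
Rule 2 (stop-cluster a-epenthesis): no segment meets the environment; /xaokiesekoimma/ is unchanged.
Rule 3 (intervocalic voicing): /k/ is a voiceless stop between vowels /o/ and /i/, so it voices to [g]. /k/ is a voiceless stop between vowels /e/ and /o/, so it voices to [g]. /xaokiesekoimma/ → xaogiesegoimma.
Rule 4 (degemination): /mm/ is a geminate; the first /m/ deletes. /xaogiesegoimma/ → xaogiesegoima.

xaogiesegoima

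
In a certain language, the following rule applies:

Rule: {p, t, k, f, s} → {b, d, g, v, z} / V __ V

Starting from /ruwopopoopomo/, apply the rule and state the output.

/p/ is a voiceless obstruent between vowels /o/ and /o/, so it voices to [b].
/p/ is a voiceless obstruent between vowels /o/ and /o/, so it voices to [b].
/p/ is a voiceless obstruent between vowels /o/ and /o/, so it voices to [b].
Surface form: [ruwoboboobomo].

ruwoboboobomo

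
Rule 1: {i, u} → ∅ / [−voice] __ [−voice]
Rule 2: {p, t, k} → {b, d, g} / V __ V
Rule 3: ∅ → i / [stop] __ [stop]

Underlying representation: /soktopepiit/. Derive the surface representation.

sokitobebiit

Rule 1 (high vowel syncope): no segment meets the environment; /soktopepiit/ is unchanged.
Rule 2 (intervocalic voicing): /p/ is a voiceless stop between vowels /o/ and /e/, so it voices to [b]. /p/ is a voiceless stop between vowels /e/ and /i/, so it voices to [b]. /soktopepiit/ → soktobebiit.
Rule 3 (stop-cluster i-epenthesis): /k/ and /t/ form a stop–stop cluster, so [i] is inserted between them. /soktobebiit/ → sokitobebiit.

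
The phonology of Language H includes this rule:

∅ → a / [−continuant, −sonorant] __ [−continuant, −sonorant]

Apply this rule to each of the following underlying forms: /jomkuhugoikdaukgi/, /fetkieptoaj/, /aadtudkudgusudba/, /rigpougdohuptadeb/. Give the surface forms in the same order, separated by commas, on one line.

jomkuhugoikadaukagi, fetakiepatoaj, aadatudakudagusudaba, rigapougadohupatadeb

/jomkuhugoikdaukgi/: /k/ and /d/ form a stop–stop cluster, so [a] is inserted between them. /k/ and /g/ form a stop–stop cluster, so [a] is inserted between them. → [jomkuhugoikadaukagi].
/fetkieptoaj/: /t/ and /k/ form a stop–stop cluster, so [a] is inserted between them. /p/ and /t/ form a stop–stop cluster, so [a] is inserted between them. → [fetakiepatoaj].
/aadtudkudgusudba/: /d/ and /t/ form a stop–stop cluster, so [a] is inserted between them. /d/ and /k/ form a stop–stop cluster, so [a] is inserted between them. /d/ and /g/ form a stop–stop cluster, so [a] is inserted between them. /d/ and /b/ form a stop–stop cluster, so [a] is inserted between them. → [aadatudakudagusudaba].
/rigpougdohuptadeb/: /g/ and /p/ form a stop–stop cluster, so [a] is inserted between them. /g/ and /d/ form a stop–stop cluster, so [a] is inserted between them. /p/ and /t/ form a stop–stop cluster, so [a] is inserted between them. → [rigapougadohupatadeb].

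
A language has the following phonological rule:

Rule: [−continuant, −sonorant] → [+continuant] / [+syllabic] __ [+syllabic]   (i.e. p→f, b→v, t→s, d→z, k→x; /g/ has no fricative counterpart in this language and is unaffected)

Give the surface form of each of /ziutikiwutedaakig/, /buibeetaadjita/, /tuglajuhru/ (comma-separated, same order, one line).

/ziutikiwutedaakig/: /t/ is a stop between vowels /u/ and /i/, so it spirantizes to the fricative [s]. /k/ is a stop between vowels /i/ and /i/, so it spirantizes to the fricative [x]. /t/ is a stop between vowels /u/ and /e/, so it spirantizes to the fricative [s]. /d/ is a stop between vowels /e/ and /a/, so it spirantizes to the fricative [z]. /k/ is a stop between vowels /a/ and /i/, so it spirantizes to the fricative [x]. → [ziusixiwusezaaxig].
/buibeetaadjita/: /b/ is a stop between vowels /i/ and /e/, so it spirantizes to the fricative [v]. /t/ is a stop between vowels /e/ and /a/, so it spirantizes to the fricative [s]. /t/ is a stop between vowels /i/ and /a/, so it spirantizes to the fricative [s]. → [buiveesaadjisa].
/tuglajuhru/: the rule's environment is not met; surfaces unchanged as [tuglajuhru].

ziusixiwusezaaxig, buiveesaadjisa, tuglajuhru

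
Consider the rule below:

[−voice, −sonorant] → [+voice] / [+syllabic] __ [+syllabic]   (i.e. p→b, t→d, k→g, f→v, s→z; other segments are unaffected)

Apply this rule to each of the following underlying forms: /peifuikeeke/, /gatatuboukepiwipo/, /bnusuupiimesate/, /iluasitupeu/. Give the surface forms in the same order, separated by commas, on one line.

/peifuikeeke/: /f/ is a voiceless obstruent between vowels /i/ and /u/, so it voices to [v]. /k/ is a voiceless obstruent between vowels /i/ and /e/, so it voices to [g]. /k/ is a voiceless obstruent between vowels /e/ and /e/, so it voices to [g]. → [peivuigeege].
/gatatuboukepiwipo/: /t/ is a voiceless obstruent between vowels /a/ and /a/, so it voices to [d]. /t/ is a voiceless obstruent between vowels /a/ and /u/, so it voices to [d]. /k/ is a voiceless obstruent between vowels /u/ and /e/, so it voices to [g]. /p/ is a voiceless obstruent between vowels /e/ and /i/, so it voices to [b]. /p/ is a voiceless obstruent between vowels /i/ and /o/, so it voices to [b]. → [gadadubougebiwibo].
/bnusuupiimesate/: /s/ is a voiceless obstruent between vowels /u/ and /u/, so it voices to [z]. /p/ is a voiceless obstruent between vowels /u/ and /i/, so it voices to [b]. /s/ is a voiceless obstruent between vowels /e/ and /a/, so it voices to [z]. /t/ is a voiceless obstruent between vowels /a/ and /e/, so it voices to [d]. → [bnuzuubiimezade].
/iluasitupeu/: /s/ is a voiceless obstruent between vowels /a/ and /i/, so it voices to [z]. /t/ is a voiceless obstruent between vowels /i/ and /u/, so it voices to [d]. /p/ is a voiceless obstruent between vowels /u/ and /e/, so it voices to [b]. → [iluazidubeu].

peivuigeege, gadadubougebiwibo, bnuzuubiimezade, iluazidubeu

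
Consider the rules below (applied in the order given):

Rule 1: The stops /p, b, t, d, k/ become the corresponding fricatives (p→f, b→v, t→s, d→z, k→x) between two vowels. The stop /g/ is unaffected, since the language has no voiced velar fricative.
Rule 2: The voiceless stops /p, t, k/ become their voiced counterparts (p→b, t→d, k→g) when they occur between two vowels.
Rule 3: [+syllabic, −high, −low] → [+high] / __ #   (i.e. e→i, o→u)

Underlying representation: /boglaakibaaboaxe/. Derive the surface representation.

boglaaxivaavoaxi

Rule 1 (intervocalic spirantization): /k/ is a stop between vowels /a/ and /i/, so it spirantizes to the fricative [x]. /b/ is a stop between vowels /i/ and /a/, so it spirantizes to the fricative [v]. /b/ is a stop between vowels /a/ and /o/, so it spirantizes to the fricative [v]. /boglaakibaaboaxe/ → boglaaxivaavoaxe.
Rule 2 (intervocalic voicing): no segment meets the environment; /boglaaxivaavoaxe/ is unchanged.
Rule 3 (final vowel raising): /e/ is a mid vowel in word-final position, so it raises to [i]. /boglaaxivaavoaxe/ → boglaaxivaavoaxi.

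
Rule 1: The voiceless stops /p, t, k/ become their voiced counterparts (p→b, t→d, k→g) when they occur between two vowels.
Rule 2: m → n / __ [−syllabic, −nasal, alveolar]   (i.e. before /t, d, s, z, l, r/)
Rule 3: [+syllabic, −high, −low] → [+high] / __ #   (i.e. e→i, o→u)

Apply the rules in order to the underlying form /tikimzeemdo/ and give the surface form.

tiginzeendu

Rule 1 (intervocalic voicing): /k/ is a voiceless stop between vowels /i/ and /i/, so it voices to [g]. /tikimzeemdo/ → tigimzeemdo.
Rule 2 (nasal place assimilation): /m/ precedes the alveolar consonant /z/, so it assimilates in place to [n]. /m/ precedes the alveolar consonant /d/, so it assimilates in place to [n]. /tigimzeemdo/ → tiginzeendo.
Rule 3 (final vowel raising): /o/ is a mid vowel in word-final position, so it raises to [u]. /tiginzeendo/ → tiginzeendu.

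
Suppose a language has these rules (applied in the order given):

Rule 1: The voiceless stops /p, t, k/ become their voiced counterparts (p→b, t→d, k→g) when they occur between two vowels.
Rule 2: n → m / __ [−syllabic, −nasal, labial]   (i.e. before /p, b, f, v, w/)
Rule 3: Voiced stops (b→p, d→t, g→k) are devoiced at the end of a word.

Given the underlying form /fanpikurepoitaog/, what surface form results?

fampigureboidaok

Rule 1 (intervocalic voicing): /k/ is a voiceless stop between vowels /i/ and /u/, so it voices to [g]. /p/ is a voiceless stop between vowels /e/ and /o/, so it voices to [b]. /t/ is a voiceless stop between vowels /i/ and /a/, so it voices to [d]. /fanpikurepoitaog/ → fanpigureboidaog.
Rule 2 (nasal place assimilation): /n/ precedes the labial consonant /p/, so it assimilates in place to [m]. /fanpigureboidaog/ → fampigureboidaog.
Rule 3 (final devoicing): /g/ is a voiced stop in word-final position, so it devoices to [k]. /fampigureboidaog/ → fampigureboidaok.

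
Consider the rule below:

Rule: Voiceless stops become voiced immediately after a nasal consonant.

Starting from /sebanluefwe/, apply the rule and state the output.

No segment of /sebanluefwe/ meets the structural description of the rule, so the form surfaces unchanged.

sebanluefwe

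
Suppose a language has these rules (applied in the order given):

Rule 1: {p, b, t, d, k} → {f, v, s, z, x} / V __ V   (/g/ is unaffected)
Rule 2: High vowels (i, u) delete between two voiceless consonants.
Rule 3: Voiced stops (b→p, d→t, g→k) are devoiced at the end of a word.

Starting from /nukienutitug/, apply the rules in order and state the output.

nuxienussuk

Rule 1 (intervocalic spirantization): /k/ is a stop between vowels /u/ and /i/, so it spirantizes to the fricative [x]. /t/ is a stop between vowels /u/ and /i/, so it spirantizes to the fricative [s]. /t/ is a stop between vowels /i/ and /u/, so it spirantizes to the fricative [s]. /nukienutitug/ → nuxienusisug.
Rule 2 (high vowel syncope): /i/ is a high vowel flanked by voiceless consonants /s/ and /s/, so it deletes. /nuxienusisug/ → nuxienussug.
Rule 3 (final devoicing): /g/ is a voiced stop in word-final position, so it devoices to [k]. /nuxienussug/ → nuxienussuk.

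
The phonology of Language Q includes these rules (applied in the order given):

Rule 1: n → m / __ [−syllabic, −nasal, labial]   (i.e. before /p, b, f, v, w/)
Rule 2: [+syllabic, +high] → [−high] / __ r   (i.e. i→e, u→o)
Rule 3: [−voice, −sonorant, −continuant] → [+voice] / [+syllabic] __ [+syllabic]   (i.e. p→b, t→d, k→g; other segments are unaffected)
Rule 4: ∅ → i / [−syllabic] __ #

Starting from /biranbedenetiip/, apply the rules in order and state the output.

berambedenediipi

Rule 1 (nasal place assimilation): /n/ precedes the labial consonant /b/, so it assimilates in place to [m]. /biranbedenetiip/ → birambedenetiip.
Rule 2 (pre-rhotic lowering): /i/ is a high vowel immediately before /r/, so it lowers to [e]. /birambedenetiip/ → berambedenetiip.
Rule 3 (intervocalic voicing): /t/ is a voiceless stop between vowels /e/ and /i/, so it voices to [d]. /berambedenetiip/ → berambedenediip.
Rule 4 (final i-epenthesis): the form ends in the consonant /p/, so [i] is inserted word-finally. /berambedenediip/ → berambedenediipi.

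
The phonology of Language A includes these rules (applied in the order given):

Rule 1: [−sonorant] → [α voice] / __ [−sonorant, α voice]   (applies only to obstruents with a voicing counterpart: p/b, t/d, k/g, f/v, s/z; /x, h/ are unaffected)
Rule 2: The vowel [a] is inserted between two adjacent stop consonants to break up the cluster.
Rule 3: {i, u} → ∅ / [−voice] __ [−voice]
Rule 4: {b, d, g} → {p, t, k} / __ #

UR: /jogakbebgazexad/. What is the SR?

Rule 1 (regressive voicing assimilation): /k/ precedes the voiced obstruent /b/, so it voices to [g] by assimilation. /jogakbebgazexad/ → jogagbebgazexad.
Rule 2 (stop-cluster a-epenthesis): /g/ and /b/ form a stop–stop cluster, so [a] is inserted between them. /b/ and /g/ form a stop–stop cluster, so [a] is inserted between them. /jogagbebgazexad/ → jogagabebagazexad.
Rule 3 (high vowel syncope): no segment meets the environment; /jogagabebagazexad/ is unchanged.
Rule 4 (final devoicing): /d/ is a voiced stop in word-final position, so it devoices to [t]. /jogagabebagazexad/ → jogagabebagazexat.

jogagabebagazexat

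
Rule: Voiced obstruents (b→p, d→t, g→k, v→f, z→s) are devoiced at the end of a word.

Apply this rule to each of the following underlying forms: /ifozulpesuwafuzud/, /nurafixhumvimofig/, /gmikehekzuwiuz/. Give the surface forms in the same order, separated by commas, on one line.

/ifozulpesuwafuzud/: /d/ is a voiced obstruent in word-final position, so it devoices to [t]. → [ifozulpesuwafuzut].
/nurafixhumvimofig/: /g/ is a voiced obstruent in word-final position, so it devoices to [k]. → [nurafixhumvimofik].
/gmikehekzuwiuz/: /z/ is a voiced obstruent in word-final position, so it devoices to [s]. → [gmikehekzuwius].

ifozulpesuwafuzut, nurafixhumvimofik, gmikehekzuwius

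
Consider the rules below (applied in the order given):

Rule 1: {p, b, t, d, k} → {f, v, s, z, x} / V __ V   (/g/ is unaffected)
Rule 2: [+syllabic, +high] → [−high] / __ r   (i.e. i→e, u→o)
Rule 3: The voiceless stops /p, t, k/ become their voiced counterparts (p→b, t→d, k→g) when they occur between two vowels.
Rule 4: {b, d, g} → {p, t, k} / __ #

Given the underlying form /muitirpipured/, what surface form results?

Rule 1 (intervocalic spirantization): /t/ is a stop between vowels /i/ and /i/, so it spirantizes to the fricative [s]. /p/ is a stop between vowels /i/ and /u/, so it spirantizes to the fricative [f]. /muitirpipured/ → muisirpifured.
Rule 2 (pre-rhotic lowering): /i/ is a high vowel immediately before /r/, so it lowers to [e]. /u/ is a high vowel immediately before /r/, so it lowers to [o]. /muisirpifured/ → muiserpifored.
Rule 3 (intervocalic voicing): no segment meets the environment; /muiserpifored/ is unchanged.
Rule 4 (final devoicing): /d/ is a voiced stop in word-final position, so it devoices to [t]. /muiserpifored/ → muiserpiforet.

muiserpiforet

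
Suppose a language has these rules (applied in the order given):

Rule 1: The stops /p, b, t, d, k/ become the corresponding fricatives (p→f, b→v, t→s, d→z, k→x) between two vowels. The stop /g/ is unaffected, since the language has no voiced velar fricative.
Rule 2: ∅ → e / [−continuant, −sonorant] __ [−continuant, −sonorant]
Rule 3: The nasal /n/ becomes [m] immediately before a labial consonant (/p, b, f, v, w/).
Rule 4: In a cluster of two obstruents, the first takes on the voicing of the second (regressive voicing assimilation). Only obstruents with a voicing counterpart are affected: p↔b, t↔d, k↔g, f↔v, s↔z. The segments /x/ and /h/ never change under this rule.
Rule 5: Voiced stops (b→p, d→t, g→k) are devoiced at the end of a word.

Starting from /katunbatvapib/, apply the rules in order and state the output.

kasumbadvafip

Rule 1 (intervocalic spirantization): /t/ is a stop between vowels /a/ and /u/, so it spirantizes to the fricative [s]. /p/ is a stop between vowels /a/ and /i/, so it spirantizes to the fricative [f]. /katunbatvapib/ → kasunbatvafib.
Rule 2 (stop-cluster e-epenthesis): no segment meets the environment; /kasunbatvafib/ is unchanged.
Rule 3 (nasal place assimilation): /n/ precedes the labial consonant /b/, so it assimilates in place to [m]. /kasunbatvafib/ → kasumbatvafib.
Rule 4 (regressive voicing assimilation): /t/ precedes the voiced obstruent /v/, so it voices to [d] by assimilation. /kasumbatvafib/ → kasumbadvafib.
Rule 5 (final devoicing): /b/ is a voiced stop in word-final position, so it devoices to [p]. /kasumbadvafib/ → kasumbadvafip.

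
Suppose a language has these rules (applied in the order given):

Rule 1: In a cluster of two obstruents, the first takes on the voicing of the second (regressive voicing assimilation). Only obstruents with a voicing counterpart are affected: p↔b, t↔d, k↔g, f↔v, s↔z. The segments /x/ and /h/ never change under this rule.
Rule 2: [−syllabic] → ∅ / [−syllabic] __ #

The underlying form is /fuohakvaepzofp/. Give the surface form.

Rule 1 (regressive voicing assimilation): /k/ precedes the voiced obstruent /v/, so it voices to [g] by assimilation. /p/ precedes the voiced obstruent /z/, so it voices to [b] by assimilation. /fuohakvaepzofp/ → fuohagvaebzofp.
Rule 2 (final cluster simplification): /p/ is the second consonant of a word-final cluster /fp/, so it deletes. /fuohagvaebzofp/ → fuohagvaebzof.

fuohagvaebzof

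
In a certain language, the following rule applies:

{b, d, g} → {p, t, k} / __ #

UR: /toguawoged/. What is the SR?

Scanning /toguawoged/: /g/ at position 3 is not in the conditioning environment; /g/ at position 8 is not in the conditioning environment; /d/ is a voiced stop in word-final position, so it devoices to [t].
Result: [toguawoget].

toguawoget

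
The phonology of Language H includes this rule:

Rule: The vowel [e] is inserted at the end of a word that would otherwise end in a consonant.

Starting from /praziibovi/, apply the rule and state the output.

praziibovi

No segment of /praziibovi/ meets the structural description of the rule, so the form surfaces unchanged.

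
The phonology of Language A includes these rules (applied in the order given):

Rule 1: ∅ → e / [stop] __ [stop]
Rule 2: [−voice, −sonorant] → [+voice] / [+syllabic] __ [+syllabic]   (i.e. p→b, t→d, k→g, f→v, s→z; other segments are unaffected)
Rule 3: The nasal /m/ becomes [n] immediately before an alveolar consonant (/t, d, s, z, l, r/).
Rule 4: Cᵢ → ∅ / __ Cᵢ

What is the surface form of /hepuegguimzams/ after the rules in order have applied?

hebuegeguinzans

Rule 1 (stop-cluster e-epenthesis): /g/ and /g/ form a stop–stop cluster, so [e] is inserted between them. /hepuegguimzams/ → hepuegeguimzams.
Rule 2 (intervocalic voicing): /p/ is a voiceless obstruent between vowels /e/ and /u/, so it voices to [b]. /hepuegeguimzams/ → hebuegeguimzams.
Rule 3 (nasal place assimilation): /m/ precedes the alveolar consonant /z/, so it assimilates in place to [n]. /m/ precedes the alveolar consonant /s/, so it assimilates in place to [n]. /hebuegeguimzams/ → hebuegeguinzans.
Rule 4 (degemination): no segment meets the environment; /hebuegeguinzans/ is unchanged.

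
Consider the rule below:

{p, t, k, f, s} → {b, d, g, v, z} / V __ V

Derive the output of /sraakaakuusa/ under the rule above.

Scanning /sraakaakuusa/: /s/ at position 1 is not in the conditioning environment; /k/ is a voiceless obstruent between vowels /a/ and /a/, so it voices to [g]; /k/ is a voiceless obstruent between vowels /a/ and /u/, so it voices to [g]; /s/ is a voiceless obstruent between vowels /u/ and /a/, so it voices to [z].
Result: [sraagaaguuza].

sraagaaguuza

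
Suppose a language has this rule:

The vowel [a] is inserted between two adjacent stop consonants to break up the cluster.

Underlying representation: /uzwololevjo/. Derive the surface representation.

No segment of /uzwololevjo/ meets the structural description of the rule, so the form surfaces unchanged.

uzwololevjo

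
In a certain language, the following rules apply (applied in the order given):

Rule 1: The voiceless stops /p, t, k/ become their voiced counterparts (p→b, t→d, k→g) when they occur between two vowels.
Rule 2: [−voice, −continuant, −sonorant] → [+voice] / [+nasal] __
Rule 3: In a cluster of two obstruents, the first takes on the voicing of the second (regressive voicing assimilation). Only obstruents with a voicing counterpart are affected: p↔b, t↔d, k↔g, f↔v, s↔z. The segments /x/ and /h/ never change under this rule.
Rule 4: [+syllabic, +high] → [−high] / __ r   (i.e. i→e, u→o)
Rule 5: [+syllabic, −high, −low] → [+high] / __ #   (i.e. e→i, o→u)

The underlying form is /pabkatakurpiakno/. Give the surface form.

papkadagorpiaknu

Rule 1 (intervocalic voicing): /t/ is a voiceless stop between vowels /a/ and /a/, so it voices to [d]. /k/ is a voiceless stop between vowels /a/ and /u/, so it voices to [g]. /pabkatakurpiakno/ → pabkadagurpiakno.
Rule 2 (post-nasal voicing): no segment meets the environment; /pabkadagurpiakno/ is unchanged.
Rule 3 (regressive voicing assimilation): /b/ precedes the voiceless obstruent /k/, so it devoices to [p] by assimilation. /pabkadagurpiakno/ → papkadagurpiakno.
Rule 4 (pre-rhotic lowering): /u/ is a high vowel immediately before /r/, so it lowers to [o]. /papkadagurpiakno/ → papkadagorpiakno.
Rule 5 (final vowel raising): /o/ is a mid vowel in word-final position, so it raises to [u]. /papkadagorpiakno/ → papkadagorpiaknu.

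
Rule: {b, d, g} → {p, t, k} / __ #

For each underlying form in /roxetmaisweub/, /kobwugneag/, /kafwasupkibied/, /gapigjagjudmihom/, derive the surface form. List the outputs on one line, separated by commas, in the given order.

/roxetmaisweub/: /b/ is a voiced stop in word-final position, so it devoices to [p]. → [roxetmaisweup].
/kobwugneag/: /g/ is a voiced stop in word-final position, so it devoices to [k]. → [kobwugneak].
/kafwasupkibied/: /d/ is a voiced stop in word-final position, so it devoices to [t]. → [kafwasupkibiet].
/gapigjagjudmihom/: the rule's environment is not met; surfaces unchanged as [gapigjagjudmihom].

roxetmaisweup, kobwugneak, kafwasupkibiet, gapigjagjudmihom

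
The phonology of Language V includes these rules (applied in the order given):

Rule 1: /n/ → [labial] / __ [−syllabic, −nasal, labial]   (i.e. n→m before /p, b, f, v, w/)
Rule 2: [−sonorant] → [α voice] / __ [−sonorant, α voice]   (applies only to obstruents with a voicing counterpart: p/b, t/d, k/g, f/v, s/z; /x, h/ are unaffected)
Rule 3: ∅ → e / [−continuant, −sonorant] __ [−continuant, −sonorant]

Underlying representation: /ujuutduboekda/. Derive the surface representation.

Rule 1 (nasal place assimilation): no segment meets the environment; /ujuutduboekda/ is unchanged.
Rule 2 (regressive voicing assimilation): /t/ precedes the voiced obstruent /d/, so it voices to [d] by assimilation. /k/ precedes the voiced obstruent /d/, so it voices to [g] by assimilation. /ujuutduboekda/ → ujuudduboegda.
Rule 3 (stop-cluster e-epenthesis): /d/ and /d/ form a stop–stop cluster, so [e] is inserted between them. /g/ and /d/ form a stop–stop cluster, so [e] is inserted between them. /ujuudduboegda/ → ujuudeduboegeda.

ujuudeduboegeda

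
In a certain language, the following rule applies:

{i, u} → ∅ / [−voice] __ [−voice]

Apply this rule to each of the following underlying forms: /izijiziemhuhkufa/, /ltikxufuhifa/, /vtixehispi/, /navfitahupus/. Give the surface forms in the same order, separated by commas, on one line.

/izijiziemhuhkufa/: /u/ is a high vowel flanked by voiceless consonants /h/ and /h/, so it deletes. /u/ is a high vowel flanked by voiceless consonants /k/ and /f/, so it deletes. → [izijiziemhhkfa].
/ltikxufuhifa/: /i/ is a high vowel flanked by voiceless consonants /t/ and /k/, so it deletes. /u/ is a high vowel flanked by voiceless consonants /x/ and /f/, so it deletes. /u/ is a high vowel flanked by voiceless consonants /f/ and /h/, so it deletes. /i/ is a high vowel flanked by voiceless consonants /h/ and /f/, so it deletes. → [ltkxfhfa].
/vtixehispi/: /i/ is a high vowel flanked by voiceless consonants /t/ and /x/, so it deletes. /i/ is a high vowel flanked by voiceless consonants /h/ and /s/, so it deletes. → [vtxehspi].
/navfitahupus/: /i/ is a high vowel flanked by voiceless consonants /f/ and /t/, so it deletes. /u/ is a high vowel flanked by voiceless consonants /h/ and /p/, so it deletes. /u/ is a high vowel flanked by voiceless consonants /p/ and /s/, so it deletes. → [navftahps].

izijiziemhhkfa, ltkxfhfa, vtxehspi, navftahps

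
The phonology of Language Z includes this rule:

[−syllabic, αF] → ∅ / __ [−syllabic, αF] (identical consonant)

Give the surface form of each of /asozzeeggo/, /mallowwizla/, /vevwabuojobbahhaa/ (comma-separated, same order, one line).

/asozzeeggo/: /zz/ is a geminate; the first /z/ deletes. /gg/ is a geminate; the first /g/ deletes. → [asozeego].
/mallowwizla/: /ll/ is a geminate; the first /l/ deletes. /ww/ is a geminate; the first /w/ deletes. → [malowizla].
/vevwabuojobbahhaa/: /bb/ is a geminate; the first /b/ deletes. /hh/ is a geminate; the first /h/ deletes. → [vevwabuojobahaa].

asozeego, malowizla, vevwabuojobahaa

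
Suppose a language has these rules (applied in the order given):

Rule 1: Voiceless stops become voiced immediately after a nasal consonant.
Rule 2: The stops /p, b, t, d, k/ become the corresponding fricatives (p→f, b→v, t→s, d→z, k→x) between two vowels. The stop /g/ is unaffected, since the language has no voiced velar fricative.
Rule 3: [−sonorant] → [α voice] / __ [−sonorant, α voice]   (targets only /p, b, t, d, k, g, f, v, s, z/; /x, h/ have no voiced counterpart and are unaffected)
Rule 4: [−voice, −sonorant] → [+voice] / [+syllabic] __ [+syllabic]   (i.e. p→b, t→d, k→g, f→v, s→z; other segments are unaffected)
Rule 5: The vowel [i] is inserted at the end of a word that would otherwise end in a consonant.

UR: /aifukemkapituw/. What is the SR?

Rule 1 (post-nasal voicing): /k/ is a voiceless stop immediately after the nasal /m/, so it voices to [g]. /aifukemkapituw/ → aifukemgapituw.
Rule 2 (intervocalic spirantization): /k/ is a stop between vowels /u/ and /e/, so it spirantizes to the fricative [x]. /p/ is a stop between vowels /a/ and /i/, so it spirantizes to the fricative [f]. /t/ is a stop between vowels /i/ and /u/, so it spirantizes to the fricative [s]. /aifukemgapituw/ → aifuxemgafisuw.
Rule 3 (regressive voicing assimilation): no segment meets the environment; /aifuxemgafisuw/ is unchanged.
Rule 4 (intervocalic voicing): /f/ is a voiceless obstruent between vowels /i/ and /u/, so it voices to [v]. /f/ is a voiceless obstruent between vowels /a/ and /i/, so it voices to [v]. /s/ is a voiceless obstruent between vowels /i/ and /u/, so it voices to [z]. /aifuxemgafisuw/ → aivuxemgavizuw.
Rule 5 (final i-epenthesis): the form ends in the consonant /w/, so [i] is inserted word-finally. /aivuxemgavizuw/ → aivuxemgavizuwi.

aivuxemgavizuwi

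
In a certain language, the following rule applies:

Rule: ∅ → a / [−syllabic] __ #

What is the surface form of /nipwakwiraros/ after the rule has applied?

nipwakwirarosa

the form ends in the consonant /s/, so [a] is inserted word-finally.
Surface form: [nipwakwirarosa].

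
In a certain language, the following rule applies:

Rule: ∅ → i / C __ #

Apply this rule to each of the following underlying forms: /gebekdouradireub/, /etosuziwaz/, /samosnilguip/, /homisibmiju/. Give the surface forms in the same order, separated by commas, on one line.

/gebekdouradireub/: the form ends in the consonant /b/, so [i] is inserted word-finally. → [gebekdouradireubi].
/etosuziwaz/: the form ends in the consonant /z/, so [i] is inserted word-finally. → [etosuziwazi].
/samosnilguip/: the form ends in the consonant /p/, so [i] is inserted word-finally. → [samosnilguipi].
/homisibmiju/: the rule's environment is not met; surfaces unchanged as [homisibmiju].

gebekdouradireubi, etosuziwazi, samosnilguipi, homisibmiju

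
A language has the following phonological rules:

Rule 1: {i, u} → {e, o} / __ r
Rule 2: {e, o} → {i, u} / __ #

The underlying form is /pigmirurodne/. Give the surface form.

pigmerorodni

Rule 1 (pre-rhotic lowering): /i/ is a high vowel immediately before /r/, so it lowers to [e]. /u/ is a high vowel immediately before /r/, so it lowers to [o]. /pigmirurodne/ → pigmerorodne.
Rule 2 (final vowel raising): /e/ is a mid vowel in word-final position, so it raises to [i]. /pigmerorodne/ → pigmerorodni.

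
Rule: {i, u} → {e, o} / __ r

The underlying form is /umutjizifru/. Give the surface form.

No segment of /umutjizifru/ meets the structural description of the rule, so the form surfaces unchanged.

umutjizifru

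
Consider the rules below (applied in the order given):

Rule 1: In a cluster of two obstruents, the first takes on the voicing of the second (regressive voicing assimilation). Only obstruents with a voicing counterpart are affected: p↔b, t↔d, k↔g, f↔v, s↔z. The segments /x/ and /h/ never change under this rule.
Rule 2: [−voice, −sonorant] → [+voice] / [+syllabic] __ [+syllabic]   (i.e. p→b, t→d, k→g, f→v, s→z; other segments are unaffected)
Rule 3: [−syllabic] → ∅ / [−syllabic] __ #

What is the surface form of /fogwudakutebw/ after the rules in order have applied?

fogwudagudeb

Rule 1 (regressive voicing assimilation): no segment meets the environment; /fogwudakutebw/ is unchanged.
Rule 2 (intervocalic voicing): /k/ is a voiceless obstruent between vowels /a/ and /u/, so it voices to [g]. /t/ is a voiceless obstruent between vowels /u/ and /e/, so it voices to [d]. /fogwudakutebw/ → fogwudagudebw.
Rule 3 (final cluster simplification): /w/ is the second consonant of a word-final cluster /bw/, so it deletes. /fogwudagudebw/ → fogwudagudeb.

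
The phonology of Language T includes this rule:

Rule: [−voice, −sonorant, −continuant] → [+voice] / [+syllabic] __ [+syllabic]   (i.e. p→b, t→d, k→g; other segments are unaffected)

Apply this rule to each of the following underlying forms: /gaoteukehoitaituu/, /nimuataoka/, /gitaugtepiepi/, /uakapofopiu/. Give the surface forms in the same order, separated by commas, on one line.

/gaoteukehoitaituu/: /t/ is a voiceless stop between vowels /o/ and /e/, so it voices to [d]. /k/ is a voiceless stop between vowels /u/ and /e/, so it voices to [g]. /t/ is a voiceless stop between vowels /i/ and /a/, so it voices to [d]. /t/ is a voiceless stop between vowels /i/ and /u/, so it voices to [d]. → [gaodeugehoidaiduu].
/nimuataoka/: /t/ is a voiceless stop between vowels /a/ and /a/, so it voices to [d]. /k/ is a voiceless stop between vowels /o/ and /a/, so it voices to [g]. → [nimuadaoga].
/gitaugtepiepi/: /t/ is a voiceless stop between vowels /i/ and /a/, so it voices to [d]. /p/ is a voiceless stop between vowels /e/ and /i/, so it voices to [b]. /p/ is a voiceless stop between vowels /e/ and /i/, so it voices to [b]. → [gidaugtebiebi].
/uakapofopiu/: /k/ is a voiceless stop between vowels /a/ and /a/, so it voices to [g]. /p/ is a voiceless stop between vowels /a/ and /o/, so it voices to [b]. /p/ is a voiceless stop between vowels /o/ and /i/, so it voices to [b]. → [uagabofobiu].

gaodeugehoidaiduu, nimuadaoga, gidaugtebiebi, uagabofobiu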